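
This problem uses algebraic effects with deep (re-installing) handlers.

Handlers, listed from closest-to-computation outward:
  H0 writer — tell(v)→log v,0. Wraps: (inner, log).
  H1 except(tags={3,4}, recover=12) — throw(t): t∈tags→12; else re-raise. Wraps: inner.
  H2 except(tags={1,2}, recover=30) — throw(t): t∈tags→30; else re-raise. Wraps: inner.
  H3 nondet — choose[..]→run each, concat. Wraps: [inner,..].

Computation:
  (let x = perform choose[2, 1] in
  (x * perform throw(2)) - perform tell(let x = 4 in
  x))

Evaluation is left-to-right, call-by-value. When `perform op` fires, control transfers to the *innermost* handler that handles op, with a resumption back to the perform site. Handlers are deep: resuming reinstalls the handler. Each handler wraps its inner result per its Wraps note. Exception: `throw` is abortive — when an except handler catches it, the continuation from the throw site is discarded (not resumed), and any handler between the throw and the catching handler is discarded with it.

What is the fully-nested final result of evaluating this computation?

Answer: [30, 30]

Evaluation trace:
choose[2, 1] @ H3
  branch[0] choose=2:
    throw(2) @ H1 re-raised
    throw(2) @ H2 caught ⇒ 30
    H3 returns [30]
  branch[1] choose=1:
    throw(2) @ H1 re-raised
    throw(2) @ H2 caught ⇒ 30
    H3 returns [30]
= [30, 30]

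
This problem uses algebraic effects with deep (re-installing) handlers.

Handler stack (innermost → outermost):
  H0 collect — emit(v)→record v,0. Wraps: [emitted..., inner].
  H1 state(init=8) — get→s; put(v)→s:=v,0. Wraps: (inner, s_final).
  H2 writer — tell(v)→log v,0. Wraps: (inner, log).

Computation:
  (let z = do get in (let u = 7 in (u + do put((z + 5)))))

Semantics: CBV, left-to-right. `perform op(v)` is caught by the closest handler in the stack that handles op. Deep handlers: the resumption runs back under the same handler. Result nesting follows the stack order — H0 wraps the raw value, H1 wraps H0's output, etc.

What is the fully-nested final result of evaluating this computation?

Answer: (([7], 13), ())

Evaluation trace:
get @ H1 ⇒ 8
put(13) @ H1 ⇒ s:=13
H0 returns [7]
H1 returns ([7], 13)
H2 returns (([7], 13), ())
= (([7], 13), ())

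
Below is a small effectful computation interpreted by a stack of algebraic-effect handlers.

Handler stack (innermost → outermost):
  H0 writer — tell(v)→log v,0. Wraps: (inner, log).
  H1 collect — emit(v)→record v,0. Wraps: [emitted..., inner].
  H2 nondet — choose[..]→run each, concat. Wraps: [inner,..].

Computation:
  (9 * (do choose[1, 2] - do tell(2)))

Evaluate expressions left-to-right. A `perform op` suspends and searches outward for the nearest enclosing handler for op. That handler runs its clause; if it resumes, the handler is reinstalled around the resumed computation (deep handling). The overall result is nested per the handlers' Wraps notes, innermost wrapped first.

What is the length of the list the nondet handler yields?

Step-by-step:
choose[1, 2] @ H2
  branch[0] choose=1:
    tell(2) @ H0 ⇒ log+=2
    H0 returns (9, (2))
    H1 returns [(9, (2))]
    H2 returns [[(9, (2))]]
  branch[1] choose=2:
    tell(2) @ H0 ⇒ log+=2
    H0 returns (18, (2))
    H1 returns [(18, (2))]
    H2 returns [[(18, (2))]]
= [[(9, (2))], [(18, (2))]]

Answer: 2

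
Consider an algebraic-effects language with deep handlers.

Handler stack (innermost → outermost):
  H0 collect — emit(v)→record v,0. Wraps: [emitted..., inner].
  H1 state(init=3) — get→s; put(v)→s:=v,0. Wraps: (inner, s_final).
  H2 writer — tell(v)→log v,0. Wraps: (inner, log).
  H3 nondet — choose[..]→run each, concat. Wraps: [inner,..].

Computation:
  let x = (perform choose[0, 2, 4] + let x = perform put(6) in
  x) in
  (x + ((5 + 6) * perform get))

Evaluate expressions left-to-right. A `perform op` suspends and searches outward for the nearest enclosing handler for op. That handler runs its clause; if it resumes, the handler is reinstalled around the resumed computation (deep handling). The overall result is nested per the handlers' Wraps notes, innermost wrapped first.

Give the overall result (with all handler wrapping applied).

Answer: [(([66], 6), ()), (([68], 6), ()), (([70], 6), ())]

Working:
choose[0, 2, 4] @ H3
  branch[0] choose=0:
    put(6) @ H1 ⇒ s:=6
    get @ H1 ⇒ 6
    H0 returns [66]
    H1 returns ([66], 6)
    H2 returns (([66], 6), ())
    H3 returns [(([66], 6), ())]
  branch[1] choose=2:
    put(6) @ H1 ⇒ s:=6
    get @ H1 ⇒ 6
    H0 returns [68]
    H1 returns ([68], 6)
    H2 returns (([68], 6), ())
    H3 returns [(([68], 6), ())]
  branch[2] choose=4:
    put(6) @ H1 ⇒ s:=6
    get @ H1 ⇒ 6
    H0 returns [70]
    H1 returns ([70], 6)
    H2 returns (([70], 6), ())
    H3 returns [(([70], 6), ())]
= [(([66], 6), ()), (([68], 6), ()), (([70], 6), ())]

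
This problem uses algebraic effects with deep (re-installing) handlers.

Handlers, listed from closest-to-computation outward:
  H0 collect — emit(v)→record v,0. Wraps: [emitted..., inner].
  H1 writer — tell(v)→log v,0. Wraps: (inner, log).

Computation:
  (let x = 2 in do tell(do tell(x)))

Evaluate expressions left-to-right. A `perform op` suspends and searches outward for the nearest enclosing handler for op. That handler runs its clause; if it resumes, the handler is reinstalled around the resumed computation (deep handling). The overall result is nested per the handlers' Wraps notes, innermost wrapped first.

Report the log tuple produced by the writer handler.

Working:
tell(2) @ H1 ⇒ log+=2
tell(0) @ H1 ⇒ log+=0
H0 returns [0]
H1 returns ([0], (2, 0))
= ([0], (2, 0))

Answer: (2, 0)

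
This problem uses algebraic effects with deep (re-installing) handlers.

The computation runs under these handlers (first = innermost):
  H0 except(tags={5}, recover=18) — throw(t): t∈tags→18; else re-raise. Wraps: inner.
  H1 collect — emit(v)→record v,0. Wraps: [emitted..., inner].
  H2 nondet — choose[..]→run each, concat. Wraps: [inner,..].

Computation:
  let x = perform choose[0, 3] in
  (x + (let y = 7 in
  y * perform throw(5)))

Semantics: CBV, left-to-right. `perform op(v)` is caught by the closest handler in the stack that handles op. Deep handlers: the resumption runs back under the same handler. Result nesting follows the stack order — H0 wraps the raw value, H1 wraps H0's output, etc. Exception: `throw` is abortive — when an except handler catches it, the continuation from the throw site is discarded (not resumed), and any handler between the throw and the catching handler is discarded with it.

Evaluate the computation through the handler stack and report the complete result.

Working:
choose[0, 3] @ H2
  branch[0] choose=0:
    throw(5) @ H0 caught ⇒ 18
    H1 returns [18]
    H2 returns [[18]]
  branch[1] choose=3:
    throw(5) @ H0 caught ⇒ 18
    H1 returns [18]
    H2 returns [[18]]
= [[18], [18]]

Answer: [[18], [18]]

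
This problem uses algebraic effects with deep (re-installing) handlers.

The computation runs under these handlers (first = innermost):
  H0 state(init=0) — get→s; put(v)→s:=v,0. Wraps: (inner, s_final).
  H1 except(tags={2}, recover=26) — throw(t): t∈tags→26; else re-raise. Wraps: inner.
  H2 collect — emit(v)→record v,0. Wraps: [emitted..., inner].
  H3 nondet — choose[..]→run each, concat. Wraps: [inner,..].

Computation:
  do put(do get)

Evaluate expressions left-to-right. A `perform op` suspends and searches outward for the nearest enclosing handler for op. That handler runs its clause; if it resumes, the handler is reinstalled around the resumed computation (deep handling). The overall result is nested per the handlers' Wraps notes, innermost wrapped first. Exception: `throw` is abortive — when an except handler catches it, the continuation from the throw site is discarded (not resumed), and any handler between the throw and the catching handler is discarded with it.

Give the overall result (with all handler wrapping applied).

Step-by-step:
get @ H0 ⇒ 0
put(0) @ H0 ⇒ s:=0
H0 returns (0, 0)
H1 returns (0, 0)
H2 returns [(0, 0)]
H3 returns [[(0, 0)]]
= [[(0, 0)]]

Answer: [[(0, 0)]]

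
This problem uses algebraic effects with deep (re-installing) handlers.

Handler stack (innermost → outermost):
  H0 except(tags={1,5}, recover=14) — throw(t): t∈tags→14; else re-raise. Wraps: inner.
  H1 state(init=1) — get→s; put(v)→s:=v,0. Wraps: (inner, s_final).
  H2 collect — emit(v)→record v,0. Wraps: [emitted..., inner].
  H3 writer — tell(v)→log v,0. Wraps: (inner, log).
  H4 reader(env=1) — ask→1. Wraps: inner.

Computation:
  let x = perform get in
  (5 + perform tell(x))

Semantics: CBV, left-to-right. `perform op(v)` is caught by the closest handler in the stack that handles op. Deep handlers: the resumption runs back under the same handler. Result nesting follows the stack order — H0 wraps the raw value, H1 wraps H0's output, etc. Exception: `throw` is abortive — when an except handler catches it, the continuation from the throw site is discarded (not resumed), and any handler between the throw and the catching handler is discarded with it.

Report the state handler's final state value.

Working:
get @ H1 ⇒ 1
tell(1) @ H3 ⇒ log+=1
H0 returns 5
H1 returns (5, 1)
H2 returns [(5, 1)]
H3 returns ([(5, 1)], (1))
H4 returns ([(5, 1)], (1))
= ([(5, 1)], (1))

Answer: 1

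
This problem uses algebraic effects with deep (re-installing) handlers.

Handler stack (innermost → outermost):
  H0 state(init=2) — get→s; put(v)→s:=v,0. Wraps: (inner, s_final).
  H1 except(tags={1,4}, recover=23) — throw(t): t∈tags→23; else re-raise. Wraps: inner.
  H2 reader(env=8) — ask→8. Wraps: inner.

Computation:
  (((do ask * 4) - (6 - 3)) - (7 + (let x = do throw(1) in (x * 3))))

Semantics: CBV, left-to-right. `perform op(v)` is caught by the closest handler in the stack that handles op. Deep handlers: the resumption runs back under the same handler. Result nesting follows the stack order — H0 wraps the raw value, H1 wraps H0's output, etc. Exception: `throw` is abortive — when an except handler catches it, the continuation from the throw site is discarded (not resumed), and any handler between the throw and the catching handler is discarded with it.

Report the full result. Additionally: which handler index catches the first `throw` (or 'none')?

Step-by-step:
ask @ H2 ⇒ 8
throw(1) @ H1 caught ⇒ 23
H2 returns 23
= 23

Answer: 23 ; first throw caught by: H1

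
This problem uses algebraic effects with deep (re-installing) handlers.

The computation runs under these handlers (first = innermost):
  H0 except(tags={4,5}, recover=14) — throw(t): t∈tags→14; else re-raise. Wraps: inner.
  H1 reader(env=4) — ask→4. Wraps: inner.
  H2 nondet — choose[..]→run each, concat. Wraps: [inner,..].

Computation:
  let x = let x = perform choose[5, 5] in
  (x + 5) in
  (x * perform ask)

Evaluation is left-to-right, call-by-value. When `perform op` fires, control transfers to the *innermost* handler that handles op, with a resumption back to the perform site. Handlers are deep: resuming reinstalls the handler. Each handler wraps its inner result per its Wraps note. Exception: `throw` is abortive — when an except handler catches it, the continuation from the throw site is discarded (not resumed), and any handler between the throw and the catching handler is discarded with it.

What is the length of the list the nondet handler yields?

Step-by-step:
choose[5, 5] @ H2
  branch[0] choose=5:
    ask @ H1 ⇒ 4
    H0 returns 40
    H1 returns 40
    H2 returns [40]
  branch[1] choose=5:
    ask @ H1 ⇒ 4
    H0 returns 40
    H1 returns 40
    H2 returns [40]
= [40, 40]

Answer: 2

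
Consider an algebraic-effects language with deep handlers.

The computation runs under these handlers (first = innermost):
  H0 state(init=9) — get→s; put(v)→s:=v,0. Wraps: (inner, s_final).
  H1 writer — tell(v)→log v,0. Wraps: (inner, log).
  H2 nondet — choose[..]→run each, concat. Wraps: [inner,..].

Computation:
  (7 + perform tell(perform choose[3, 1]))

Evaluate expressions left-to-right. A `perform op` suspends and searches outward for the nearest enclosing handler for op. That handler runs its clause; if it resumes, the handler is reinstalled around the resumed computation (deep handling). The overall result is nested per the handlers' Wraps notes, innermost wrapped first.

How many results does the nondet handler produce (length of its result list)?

Answer: 2

Evaluation trace:
choose[3, 1] @ H2
  branch[0] choose=3:
    tell(3) @ H1 ⇒ log+=3
    H0 returns (7, 9)
    H1 returns ((7, 9), (3))
    H2 returns [((7, 9), (3))]
  branch[1] choose=1:
    tell(1) @ H1 ⇒ log+=1
    H0 returns (7, 9)
    H1 returns ((7, 9), (1))
    H2 returns [((7, 9), (1))]
= [((7, 9), (3)), ((7, 9), (1))]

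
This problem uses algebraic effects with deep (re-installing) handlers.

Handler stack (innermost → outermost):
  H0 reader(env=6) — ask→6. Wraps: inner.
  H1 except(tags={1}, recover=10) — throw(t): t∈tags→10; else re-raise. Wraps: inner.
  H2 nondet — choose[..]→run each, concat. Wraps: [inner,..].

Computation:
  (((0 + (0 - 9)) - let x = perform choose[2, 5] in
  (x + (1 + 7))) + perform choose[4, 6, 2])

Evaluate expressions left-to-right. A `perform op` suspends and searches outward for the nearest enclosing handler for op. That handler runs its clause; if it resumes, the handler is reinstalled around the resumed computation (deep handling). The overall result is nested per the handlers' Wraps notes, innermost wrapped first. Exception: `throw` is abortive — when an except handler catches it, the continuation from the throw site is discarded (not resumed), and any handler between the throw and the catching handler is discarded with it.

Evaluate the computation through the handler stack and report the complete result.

Answer: [-15, -13, -17, -18, -16, -20]

Working:
choose[2, 5] @ H2
  branch[0] choose=2:
    choose[4, 6, 2] @ H2
      branch[0] choose=4:
        H0 returns -15
        H1 returns -15
        H2 returns [-15]
      branch[1] choose=6:
        H0 returns -13
        H1 returns -13
        H2 returns [-13]
      branch[2] choose=2:
        H0 returns -17
        H1 returns -17
        H2 returns [-17]
  branch[1] choose=5:
    choose[4, 6, 2] @ H2
      branch[0] choose=4:
        H0 returns -18
        H1 returns -18
        H2 returns [-18]
      branch[1] choose=6:
        H0 returns -16
        H1 returns -16
        H2 returns [-16]
      branch[2] choose=2:
        H0 returns -20
        H1 returns -20
        H2 returns [-20]
= [-15, -13, -17, -18, -16, -20]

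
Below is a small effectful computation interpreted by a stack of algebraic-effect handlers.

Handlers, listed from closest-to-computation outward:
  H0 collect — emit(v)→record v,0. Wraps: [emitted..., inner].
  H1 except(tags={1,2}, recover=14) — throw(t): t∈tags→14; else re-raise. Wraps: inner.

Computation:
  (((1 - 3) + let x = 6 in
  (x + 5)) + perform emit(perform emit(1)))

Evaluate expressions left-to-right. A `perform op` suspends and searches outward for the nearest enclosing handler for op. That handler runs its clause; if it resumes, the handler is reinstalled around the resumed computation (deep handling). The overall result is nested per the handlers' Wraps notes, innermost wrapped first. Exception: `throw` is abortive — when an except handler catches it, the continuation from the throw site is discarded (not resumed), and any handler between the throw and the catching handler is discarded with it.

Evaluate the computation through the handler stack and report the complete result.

Answer: [1, 0, 9]

Step-by-step:
emit(1) @ H0 ⇒ out+=1
emit(0) @ H0 ⇒ out+=0
H0 returns [1, 0, 9]
H1 returns [1, 0, 9]
= [1, 0, 9]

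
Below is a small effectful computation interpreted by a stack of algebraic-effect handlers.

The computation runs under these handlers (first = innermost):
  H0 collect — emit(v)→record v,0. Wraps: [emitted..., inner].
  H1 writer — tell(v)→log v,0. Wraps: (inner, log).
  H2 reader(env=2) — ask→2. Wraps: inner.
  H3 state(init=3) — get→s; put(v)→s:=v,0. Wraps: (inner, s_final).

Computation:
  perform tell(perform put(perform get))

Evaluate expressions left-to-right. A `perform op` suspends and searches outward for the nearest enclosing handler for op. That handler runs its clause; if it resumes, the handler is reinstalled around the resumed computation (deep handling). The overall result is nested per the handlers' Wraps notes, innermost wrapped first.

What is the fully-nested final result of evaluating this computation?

Evaluation trace:
get @ H3 ⇒ 3
put(3) @ H3 ⇒ s:=3
tell(0) @ H1 ⇒ log+=0
H0 returns [0]
H1 returns ([0], (0))
H2 returns ([0], (0))
H3 returns (([0], (0)), 3)
= (([0], (0)), 3)

Answer: (([0], (0)), 3)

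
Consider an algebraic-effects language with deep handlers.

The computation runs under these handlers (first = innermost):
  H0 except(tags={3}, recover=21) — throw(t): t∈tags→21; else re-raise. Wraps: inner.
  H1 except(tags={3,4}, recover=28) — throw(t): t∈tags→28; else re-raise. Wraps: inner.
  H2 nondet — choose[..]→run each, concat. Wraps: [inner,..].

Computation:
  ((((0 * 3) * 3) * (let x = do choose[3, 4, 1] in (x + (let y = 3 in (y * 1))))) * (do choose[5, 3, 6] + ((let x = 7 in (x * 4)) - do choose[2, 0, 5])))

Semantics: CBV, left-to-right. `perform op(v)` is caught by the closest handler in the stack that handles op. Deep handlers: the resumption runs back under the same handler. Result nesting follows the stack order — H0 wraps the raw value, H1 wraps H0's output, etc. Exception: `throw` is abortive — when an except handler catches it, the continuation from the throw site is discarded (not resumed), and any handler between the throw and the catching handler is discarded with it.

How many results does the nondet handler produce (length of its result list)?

Working:
choose[3, 4, 1] @ H2
  branch[0] choose=3:
    choose[5, 3, 6] @ H2
      branch[0] choose=5:
        choose[2, 0, 5] @ H2
          branch[0] choose=2:
            H0 returns 0
            H1 returns 0
            H2 returns [0]
          branch[1] choose=0:
            H0 returns 0
            H1 returns 0
            H2 returns [0]
          branch[2] choose=5:
            H0 returns 0
            H1 returns 0
            H2 returns [0]
      branch[1] choose=3:
        choose[2, 0, 5] @ H2
          branch[0] choose=2:
            H0 returns 0
            H1 returns 0
            H2 returns [0]
          branch[1] choose=0:
            H0 returns 0
            H1 returns 0
            H2 returns [0]
          branch[2] choose=5:
            H0 returns 0
            H1 returns 0
            H2 returns [0]
      branch[2] choose=6:
        choose[2, 0, 5] @ H2
          branch[0] choose=2:
            H0 returns 0
            H1 returns 0
            H2 returns [0]
          branch[1] choose=0:
            H0 returns 0
            H1 returns 0
            H2 returns [0]
          branch[2] choose=5:
            H0 returns 0
            H1 returns 0
            H2 returns [0]
  branch[1] choose=4:
    choose[5, 3, 6] @ H2
      branch[0] choose=5:
        choose[2, 0, 5] @ H2
          branch[0] choose=2:
            H0 returns 0
            H1 returns 0
            H2 returns [0]
          branch[1] choose=0:
            H0 returns 0
            H1 returns 0
            H2 returns [0]
          branch[2] choose=5:
            H0 returns 0
            H1 returns 0
            H2 returns [0]
      branch[1] choose=3:
        choose[2, 0, 5] @ H2
          branch[0] choose=2:
            H0 returns 0
            H1 returns 0
            H2 returns [0]
          branch[1] choose=0:
            H0 returns 0
            H1 returns 0
            H2 returns [0]
          branch[2] choose=5:
            H0 returns 0
            H1 returns 0
            H2 returns [0]
      branch[2] choose=6:
        choose[2, 0, 5] @ H2
          branch[0] choose=2:
            H0 returns 0
            H1 returns 0
            H2 returns [0]
          branch[1] choose=0:
            H0 returns 0
            H1 returns 0
            H2 returns [0]
          branch[2] choose=5:
            H0 returns 0
            H1 returns 0
            H2 returns [0]
  branch[2] choose=1:
    choose[5, 3, 6] @ H2
      branch[0] choose=5:
        choose[2, 0, 5] @ H2
          branch[0] choose=2:
            H0 returns 0
            H1 returns 0
            H2 returns [0]
          branch[1] choose=0:
            H0 returns 0
            H1 returns 0
            H2 returns [0]
          branch[2] choose=5:
            H0 returns 0
            H1 returns 0
            H2 returns [0]
      branch[1] choose=3:
        choose[2, 0, 5] @ H2
          branch[0] choose=2:
            H0 returns 0
            H1 returns 0
            H2 returns [0]
          branch[1] choose=0:
            H0 returns 0
            H1 returns 0
            H2 returns [0]
          branch[2] choose=5:
            H0 returns 0
            H1 returns 0
            H2 returns [0]
      branch[2] choose=6:
        choose[2, 0, 5] @ H2
          branch[0] choose=2:
            H0 returns 0
            H1 returns 0
            H2 returns [0]
          branch[1] choose=0:
            H0 returns 0
            H1 returns 0
            H2 returns [0]
          branch[2] choose=5:
            H0 returns 0
            H1 returns 0
            H2 returns [0]
= [0, 0, 0, 0, 0, 0, 0, 0, 0, 0, 0, 0, 0, 0, 0, 0, 0, 0, 0, 0, 0, 0, 0, 0, 0, 0, 0]

Answer: 27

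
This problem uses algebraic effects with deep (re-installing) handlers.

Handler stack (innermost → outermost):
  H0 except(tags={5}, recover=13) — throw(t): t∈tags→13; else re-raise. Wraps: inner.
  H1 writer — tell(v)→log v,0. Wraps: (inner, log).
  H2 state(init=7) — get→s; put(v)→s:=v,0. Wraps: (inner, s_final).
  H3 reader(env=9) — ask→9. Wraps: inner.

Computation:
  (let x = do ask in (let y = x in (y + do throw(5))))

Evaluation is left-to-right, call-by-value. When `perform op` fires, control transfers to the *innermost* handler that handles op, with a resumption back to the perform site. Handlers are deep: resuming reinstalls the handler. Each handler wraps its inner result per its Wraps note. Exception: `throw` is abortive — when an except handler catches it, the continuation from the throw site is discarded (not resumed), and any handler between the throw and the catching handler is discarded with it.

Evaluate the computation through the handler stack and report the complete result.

Evaluation trace:
ask @ H3 ⇒ 9
throw(5) @ H0 caught ⇒ 13
H1 returns (13, ())
H2 returns ((13, ()), 7)
H3 returns ((13, ()), 7)
= ((13, ()), 7)

Answer: ((13, ()), 7)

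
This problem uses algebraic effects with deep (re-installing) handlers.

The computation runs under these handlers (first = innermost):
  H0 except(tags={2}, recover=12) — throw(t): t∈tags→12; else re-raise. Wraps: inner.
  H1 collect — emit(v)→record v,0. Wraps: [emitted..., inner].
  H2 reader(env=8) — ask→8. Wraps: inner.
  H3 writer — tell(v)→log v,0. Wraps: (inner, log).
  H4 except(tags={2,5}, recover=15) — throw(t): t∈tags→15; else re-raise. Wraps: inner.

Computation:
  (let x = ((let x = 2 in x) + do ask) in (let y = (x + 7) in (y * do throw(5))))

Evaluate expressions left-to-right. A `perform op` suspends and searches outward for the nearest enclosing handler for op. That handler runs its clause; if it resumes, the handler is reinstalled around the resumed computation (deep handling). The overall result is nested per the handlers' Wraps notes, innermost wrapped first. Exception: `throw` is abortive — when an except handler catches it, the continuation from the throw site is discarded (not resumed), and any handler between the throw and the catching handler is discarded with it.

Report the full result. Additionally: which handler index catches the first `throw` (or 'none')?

Answer: 15 ; first throw caught by: H4

Evaluation trace:
ask @ H2 ⇒ 8
throw(5) @ H0 re-raised
throw(5) @ H4 caught ⇒ 15
= 15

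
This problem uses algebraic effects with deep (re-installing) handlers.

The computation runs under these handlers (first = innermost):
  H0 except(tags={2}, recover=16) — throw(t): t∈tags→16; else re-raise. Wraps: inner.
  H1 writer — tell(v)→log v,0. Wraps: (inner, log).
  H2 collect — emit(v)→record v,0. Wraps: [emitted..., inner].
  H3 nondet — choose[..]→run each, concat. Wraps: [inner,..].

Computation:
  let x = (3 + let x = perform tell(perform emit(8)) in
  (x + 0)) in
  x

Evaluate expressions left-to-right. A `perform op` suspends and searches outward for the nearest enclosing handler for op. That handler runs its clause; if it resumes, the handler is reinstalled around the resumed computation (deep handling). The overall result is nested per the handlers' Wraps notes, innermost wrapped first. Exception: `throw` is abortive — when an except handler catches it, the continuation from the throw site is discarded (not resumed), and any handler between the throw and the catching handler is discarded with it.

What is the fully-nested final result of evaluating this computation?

Answer: [[8, (3, (0))]]

Evaluation trace:
emit(8) @ H2 ⇒ out+=8
tell(0) @ H1 ⇒ log+=0
H0 returns 3
H1 returns (3, (0))
H2 returns [8, (3, (0))]
H3 returns [[8, (3, (0))]]
= [[8, (3, (0))]]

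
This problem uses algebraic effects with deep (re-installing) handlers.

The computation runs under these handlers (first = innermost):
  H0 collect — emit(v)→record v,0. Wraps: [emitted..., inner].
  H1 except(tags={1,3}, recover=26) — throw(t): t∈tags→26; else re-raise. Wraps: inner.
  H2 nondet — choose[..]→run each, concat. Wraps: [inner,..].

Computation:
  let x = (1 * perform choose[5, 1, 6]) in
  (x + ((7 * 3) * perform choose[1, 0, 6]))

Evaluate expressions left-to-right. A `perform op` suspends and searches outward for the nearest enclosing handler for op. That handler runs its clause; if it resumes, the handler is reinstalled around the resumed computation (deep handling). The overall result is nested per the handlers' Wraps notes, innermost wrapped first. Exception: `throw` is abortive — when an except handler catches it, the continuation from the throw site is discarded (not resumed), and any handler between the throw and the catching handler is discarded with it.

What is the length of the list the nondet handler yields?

Answer: 9

Evaluation trace:
choose[5, 1, 6] @ H2
  branch[0] choose=5:
    choose[1, 0, 6] @ H2
      branch[0] choose=1:
        H0 returns [26]
        H1 returns [26]
        H2 returns [[26]]
      branch[1] choose=0:
        H0 returns [5]
        H1 returns [5]
        H2 returns [[5]]
      branch[2] choose=6:
        H0 returns [131]
        H1 returns [131]
        H2 returns [[131]]
  branch[1] choose=1:
    choose[1, 0, 6] @ H2
      branch[0] choose=1:
        H0 returns [22]
        H1 returns [22]
        H2 returns [[22]]
      branch[1] choose=0:
        H0 returns [1]
        H1 returns [1]
        H2 returns [[1]]
      branch[2] choose=6:
        H0 returns [127]
        H1 returns [127]
        H2 returns [[127]]
  branch[2] choose=6:
    choose[1, 0, 6] @ H2
      branch[0] choose=1:
        H0 returns [27]
        H1 returns [27]
        H2 returns [[27]]
      branch[1] choose=0:
        H0 returns [6]
        H1 returns [6]
        H2 returns [[6]]
      branch[2] choose=6:
        H0 returns [132]
        H1 returns [132]
        H2 returns [[132]]
= [[26], [5], [131], [22], [1], [127], [27], [6], [132]]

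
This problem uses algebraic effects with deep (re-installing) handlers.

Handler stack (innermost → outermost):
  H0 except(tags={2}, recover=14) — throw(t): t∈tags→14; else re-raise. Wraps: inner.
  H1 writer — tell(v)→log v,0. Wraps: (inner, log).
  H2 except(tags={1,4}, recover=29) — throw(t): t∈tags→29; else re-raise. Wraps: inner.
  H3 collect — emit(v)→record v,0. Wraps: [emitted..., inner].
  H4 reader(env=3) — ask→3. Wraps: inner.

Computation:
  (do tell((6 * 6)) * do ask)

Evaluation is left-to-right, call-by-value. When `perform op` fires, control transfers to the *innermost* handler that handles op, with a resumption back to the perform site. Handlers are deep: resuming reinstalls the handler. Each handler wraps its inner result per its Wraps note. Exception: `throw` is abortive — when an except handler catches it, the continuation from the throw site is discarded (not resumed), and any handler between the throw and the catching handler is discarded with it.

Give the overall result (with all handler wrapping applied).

Answer: [(0, (36))]

Working:
tell(36) @ H1 ⇒ log+=36
ask @ H4 ⇒ 3
H0 returns 0
H1 returns (0, (36))
H2 returns (0, (36))
H3 returns [(0, (36))]
H4 returns [(0, (36))]
= [(0, (36))]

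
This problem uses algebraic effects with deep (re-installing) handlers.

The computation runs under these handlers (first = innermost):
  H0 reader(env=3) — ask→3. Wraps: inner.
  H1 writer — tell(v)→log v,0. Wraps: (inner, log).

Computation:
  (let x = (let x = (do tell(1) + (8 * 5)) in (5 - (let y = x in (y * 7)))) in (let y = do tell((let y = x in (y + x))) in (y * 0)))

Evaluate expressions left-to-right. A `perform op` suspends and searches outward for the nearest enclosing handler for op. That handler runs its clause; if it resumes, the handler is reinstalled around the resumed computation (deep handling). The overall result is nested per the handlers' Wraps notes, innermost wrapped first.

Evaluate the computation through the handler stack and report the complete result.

Step-by-step:
tell(1) @ H1 ⇒ log+=1
tell(-550) @ H1 ⇒ log+=-550
H0 returns 0
H1 returns (0, (1, -550))
= (0, (1, -550))

Answer: (0, (1, -550))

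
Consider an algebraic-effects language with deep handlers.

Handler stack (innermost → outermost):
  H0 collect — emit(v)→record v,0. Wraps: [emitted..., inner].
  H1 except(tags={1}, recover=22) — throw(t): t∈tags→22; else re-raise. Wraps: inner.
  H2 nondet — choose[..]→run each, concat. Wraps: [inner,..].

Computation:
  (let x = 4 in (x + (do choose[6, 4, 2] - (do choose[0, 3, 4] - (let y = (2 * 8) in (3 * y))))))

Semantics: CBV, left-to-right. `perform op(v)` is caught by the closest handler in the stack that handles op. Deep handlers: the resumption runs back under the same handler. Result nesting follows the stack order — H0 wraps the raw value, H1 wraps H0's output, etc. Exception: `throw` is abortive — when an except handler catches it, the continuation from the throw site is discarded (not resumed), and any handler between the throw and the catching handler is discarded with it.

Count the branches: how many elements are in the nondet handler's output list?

Answer: 9

Step-by-step:
choose[6, 4, 2] @ H2
  branch[0] choose=6:
    choose[0, 3, 4] @ H2
      branch[0] choose=0:
        H0 returns [58]
        H1 returns [58]
        H2 returns [[58]]
      branch[1] choose=3:
        H0 returns [55]
        H1 returns [55]
        H2 returns [[55]]
      branch[2] choose=4:
        H0 returns [54]
        H1 returns [54]
        H2 returns [[54]]
  branch[1] choose=4:
    choose[0, 3, 4] @ H2
      branch[0] choose=0:
        H0 returns [56]
        H1 returns [56]
        H2 returns [[56]]
      branch[1] choose=3:
        H0 returns [53]
        H1 returns [53]
        H2 returns [[53]]
      branch[2] choose=4:
        H0 returns [52]
        H1 returns [52]
        H2 returns [[52]]
  branch[2] choose=2:
    choose[0, 3, 4] @ H2
      branch[0] choose=0:
        H0 returns [54]
        H1 returns [54]
        H2 returns [[54]]
      branch[1] choose=3:
        H0 returns [51]
        H1 returns [51]
        H2 returns [[51]]
      branch[2] choose=4:
        H0 returns [50]
        H1 returns [50]
        H2 returns [[50]]
= [[58], [55], [54], [56], [53], [52], [54], [51], [50]]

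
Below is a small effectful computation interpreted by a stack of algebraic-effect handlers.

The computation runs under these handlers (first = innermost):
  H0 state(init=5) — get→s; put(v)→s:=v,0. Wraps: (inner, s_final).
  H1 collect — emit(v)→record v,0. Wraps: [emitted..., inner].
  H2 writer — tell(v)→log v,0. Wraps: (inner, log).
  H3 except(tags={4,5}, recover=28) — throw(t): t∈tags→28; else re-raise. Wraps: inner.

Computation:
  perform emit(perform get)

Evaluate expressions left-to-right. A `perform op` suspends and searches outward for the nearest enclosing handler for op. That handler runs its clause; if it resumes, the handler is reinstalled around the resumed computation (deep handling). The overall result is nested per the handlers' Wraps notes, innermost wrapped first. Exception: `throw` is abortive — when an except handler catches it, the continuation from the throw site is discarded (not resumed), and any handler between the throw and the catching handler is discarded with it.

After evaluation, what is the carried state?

Step-by-step:
get @ H0 ⇒ 5
emit(5) @ H1 ⇒ out+=5
H0 returns (0, 5)
H1 returns [5, (0, 5)]
H2 returns ([5, (0, 5)], ())
H3 returns ([5, (0, 5)], ())
= ([5, (0, 5)], ())

Answer: 5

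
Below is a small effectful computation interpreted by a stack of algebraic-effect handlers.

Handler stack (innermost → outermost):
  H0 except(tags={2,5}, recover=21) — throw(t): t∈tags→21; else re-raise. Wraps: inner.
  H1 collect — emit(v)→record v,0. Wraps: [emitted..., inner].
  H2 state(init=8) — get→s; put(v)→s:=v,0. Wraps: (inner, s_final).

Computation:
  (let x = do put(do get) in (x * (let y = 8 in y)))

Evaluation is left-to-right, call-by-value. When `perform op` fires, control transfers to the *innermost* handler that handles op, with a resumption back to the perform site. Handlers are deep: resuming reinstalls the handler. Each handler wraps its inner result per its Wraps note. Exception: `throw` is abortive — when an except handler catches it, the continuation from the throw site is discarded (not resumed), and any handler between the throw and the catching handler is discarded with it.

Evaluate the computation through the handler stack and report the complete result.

Working:
get @ H2 ⇒ 8
put(8) @ H2 ⇒ s:=8
H0 returns 0
H1 returns [0]
H2 returns ([0], 8)
= ([0], 8)

Answer: ([0], 8)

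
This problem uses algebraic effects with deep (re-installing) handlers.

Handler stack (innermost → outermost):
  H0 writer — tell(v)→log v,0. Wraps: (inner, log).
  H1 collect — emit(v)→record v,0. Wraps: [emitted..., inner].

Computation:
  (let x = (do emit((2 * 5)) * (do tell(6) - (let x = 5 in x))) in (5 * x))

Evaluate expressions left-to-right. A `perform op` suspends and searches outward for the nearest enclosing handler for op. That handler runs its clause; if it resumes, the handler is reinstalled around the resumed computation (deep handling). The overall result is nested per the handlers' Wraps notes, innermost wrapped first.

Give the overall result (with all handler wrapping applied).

Evaluation trace:
emit(10) @ H1 ⇒ out+=10
tell(6) @ H0 ⇒ log+=6
H0 returns (0, (6))
H1 returns [10, (0, (6))]
= [10, (0, (6))]

Answer: [10, (0, (6))]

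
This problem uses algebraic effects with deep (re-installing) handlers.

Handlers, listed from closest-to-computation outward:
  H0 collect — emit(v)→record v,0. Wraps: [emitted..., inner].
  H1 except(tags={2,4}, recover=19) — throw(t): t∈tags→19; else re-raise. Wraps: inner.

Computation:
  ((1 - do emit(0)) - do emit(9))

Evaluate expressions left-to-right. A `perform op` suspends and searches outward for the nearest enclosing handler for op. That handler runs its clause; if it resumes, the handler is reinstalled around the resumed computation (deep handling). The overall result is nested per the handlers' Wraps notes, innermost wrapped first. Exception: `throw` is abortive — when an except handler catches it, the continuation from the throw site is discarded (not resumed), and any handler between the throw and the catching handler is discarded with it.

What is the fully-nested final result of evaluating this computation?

Step-by-step:
emit(0) @ H0 ⇒ out+=0
emit(9) @ H0 ⇒ out+=9
H0 returns [0, 9, 1]
H1 returns [0, 9, 1]
= [0, 9, 1]

Answer: [0, 9, 1]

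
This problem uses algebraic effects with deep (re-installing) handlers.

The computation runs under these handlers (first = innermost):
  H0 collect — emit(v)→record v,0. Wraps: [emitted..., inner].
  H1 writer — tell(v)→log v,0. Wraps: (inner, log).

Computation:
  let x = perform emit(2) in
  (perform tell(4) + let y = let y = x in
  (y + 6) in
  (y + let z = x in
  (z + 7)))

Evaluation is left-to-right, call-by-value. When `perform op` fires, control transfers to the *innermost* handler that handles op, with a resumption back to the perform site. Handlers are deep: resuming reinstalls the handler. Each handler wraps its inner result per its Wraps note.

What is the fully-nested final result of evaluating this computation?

Answer: ([2, 13], (4))

Evaluation trace:
emit(2) @ H0 ⇒ out+=2
tell(4) @ H1 ⇒ log+=4
H0 returns [2, 13]
H1 returns ([2, 13], (4))
= ([2, 13], (4))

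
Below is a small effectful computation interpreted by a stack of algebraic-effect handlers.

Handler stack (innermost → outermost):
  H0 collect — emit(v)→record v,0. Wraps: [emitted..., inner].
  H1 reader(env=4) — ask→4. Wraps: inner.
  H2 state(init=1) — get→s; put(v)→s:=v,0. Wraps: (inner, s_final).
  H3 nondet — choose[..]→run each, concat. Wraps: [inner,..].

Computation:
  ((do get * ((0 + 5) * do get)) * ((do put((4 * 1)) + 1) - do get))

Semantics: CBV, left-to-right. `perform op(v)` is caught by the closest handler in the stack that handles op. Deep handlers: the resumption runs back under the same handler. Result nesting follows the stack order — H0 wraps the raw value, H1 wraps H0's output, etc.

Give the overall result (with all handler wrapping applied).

Answer: [([-15], 4)]

Step-by-step:
get @ H2 ⇒ 1
get @ H2 ⇒ 1
put(4) @ H2 ⇒ s:=4
get @ H2 ⇒ 4
H0 returns [-15]
H1 returns [-15]
H2 returns ([-15], 4)
H3 returns [([-15], 4)]
= [([-15], 4)]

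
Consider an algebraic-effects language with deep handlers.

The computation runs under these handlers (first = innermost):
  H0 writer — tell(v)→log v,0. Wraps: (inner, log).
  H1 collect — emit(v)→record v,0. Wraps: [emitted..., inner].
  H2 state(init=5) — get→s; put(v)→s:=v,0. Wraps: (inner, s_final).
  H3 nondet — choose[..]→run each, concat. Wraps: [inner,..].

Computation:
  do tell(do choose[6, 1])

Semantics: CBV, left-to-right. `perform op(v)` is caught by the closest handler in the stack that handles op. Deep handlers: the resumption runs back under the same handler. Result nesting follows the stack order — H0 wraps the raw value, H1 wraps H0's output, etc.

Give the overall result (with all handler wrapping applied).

Answer: [([(0, (6))], 5), ([(0, (1))], 5)]

Step-by-step:
choose[6, 1] @ H3
  branch[0] choose=6:
    tell(6) @ H0 ⇒ log+=6
    H0 returns (0, (6))
    H1 returns [(0, (6))]
    H2 returns ([(0, (6))], 5)
    H3 returns [([(0, (6))], 5)]
  branch[1] choose=1:
    tell(1) @ H0 ⇒ log+=1
    H0 returns (0, (1))
    H1 returns [(0, (1))]
    H2 returns ([(0, (1))], 5)
    H3 returns [([(0, (1))], 5)]
= [([(0, (6))], 5), ([(0, (1))], 5)]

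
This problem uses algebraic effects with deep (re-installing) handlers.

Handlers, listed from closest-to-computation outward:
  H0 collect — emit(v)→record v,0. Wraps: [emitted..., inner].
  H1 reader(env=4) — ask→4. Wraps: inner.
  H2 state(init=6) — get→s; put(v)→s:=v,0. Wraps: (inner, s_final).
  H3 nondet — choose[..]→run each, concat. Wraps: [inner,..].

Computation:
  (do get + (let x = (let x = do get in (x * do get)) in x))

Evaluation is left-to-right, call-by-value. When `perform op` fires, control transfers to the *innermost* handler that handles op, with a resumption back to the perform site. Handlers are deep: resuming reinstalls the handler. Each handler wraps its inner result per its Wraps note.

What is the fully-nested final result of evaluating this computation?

Evaluation trace:
get @ H2 ⇒ 6
get @ H2 ⇒ 6
get @ H2 ⇒ 6
H0 returns [42]
H1 returns [42]
H2 returns ([42], 6)
H3 returns [([42], 6)]
= [([42], 6)]

Answer: [([42], 6)]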